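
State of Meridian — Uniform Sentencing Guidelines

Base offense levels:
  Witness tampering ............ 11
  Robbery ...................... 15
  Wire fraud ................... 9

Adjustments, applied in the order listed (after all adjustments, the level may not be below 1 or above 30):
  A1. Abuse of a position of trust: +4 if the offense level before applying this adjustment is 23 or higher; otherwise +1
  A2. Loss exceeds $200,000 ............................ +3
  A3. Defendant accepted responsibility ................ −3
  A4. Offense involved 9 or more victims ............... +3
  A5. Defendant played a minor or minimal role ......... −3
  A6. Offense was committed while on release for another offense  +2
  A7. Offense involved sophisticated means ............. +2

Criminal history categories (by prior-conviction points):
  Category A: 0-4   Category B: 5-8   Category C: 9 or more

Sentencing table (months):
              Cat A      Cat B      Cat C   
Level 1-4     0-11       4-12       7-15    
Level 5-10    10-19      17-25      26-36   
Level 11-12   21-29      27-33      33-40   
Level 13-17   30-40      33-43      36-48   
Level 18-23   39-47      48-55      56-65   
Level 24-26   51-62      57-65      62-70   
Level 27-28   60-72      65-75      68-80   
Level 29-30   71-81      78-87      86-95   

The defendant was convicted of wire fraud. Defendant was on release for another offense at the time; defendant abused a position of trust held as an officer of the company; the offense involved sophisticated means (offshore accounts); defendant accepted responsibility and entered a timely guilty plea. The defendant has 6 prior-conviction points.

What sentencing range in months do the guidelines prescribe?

Base offense level for wire fraud: 9.
A1 applies (level before this adjustment is 9 < 23, so +1): 9 + 1 = 10.
A2 does not apply.
A3 applies: 10 − 3 = 7.
A5 does not apply.
A6 applies: 7 + 2 = 9.
A7 applies: 9 + 2 = 11.
Final offense level: 11.
Criminal history: 6 prior points → Category B (5-8).
Level 11 falls in the 11-12 band.
Grid: Level 11-12 × Category B = 27-33 months.

27-33 months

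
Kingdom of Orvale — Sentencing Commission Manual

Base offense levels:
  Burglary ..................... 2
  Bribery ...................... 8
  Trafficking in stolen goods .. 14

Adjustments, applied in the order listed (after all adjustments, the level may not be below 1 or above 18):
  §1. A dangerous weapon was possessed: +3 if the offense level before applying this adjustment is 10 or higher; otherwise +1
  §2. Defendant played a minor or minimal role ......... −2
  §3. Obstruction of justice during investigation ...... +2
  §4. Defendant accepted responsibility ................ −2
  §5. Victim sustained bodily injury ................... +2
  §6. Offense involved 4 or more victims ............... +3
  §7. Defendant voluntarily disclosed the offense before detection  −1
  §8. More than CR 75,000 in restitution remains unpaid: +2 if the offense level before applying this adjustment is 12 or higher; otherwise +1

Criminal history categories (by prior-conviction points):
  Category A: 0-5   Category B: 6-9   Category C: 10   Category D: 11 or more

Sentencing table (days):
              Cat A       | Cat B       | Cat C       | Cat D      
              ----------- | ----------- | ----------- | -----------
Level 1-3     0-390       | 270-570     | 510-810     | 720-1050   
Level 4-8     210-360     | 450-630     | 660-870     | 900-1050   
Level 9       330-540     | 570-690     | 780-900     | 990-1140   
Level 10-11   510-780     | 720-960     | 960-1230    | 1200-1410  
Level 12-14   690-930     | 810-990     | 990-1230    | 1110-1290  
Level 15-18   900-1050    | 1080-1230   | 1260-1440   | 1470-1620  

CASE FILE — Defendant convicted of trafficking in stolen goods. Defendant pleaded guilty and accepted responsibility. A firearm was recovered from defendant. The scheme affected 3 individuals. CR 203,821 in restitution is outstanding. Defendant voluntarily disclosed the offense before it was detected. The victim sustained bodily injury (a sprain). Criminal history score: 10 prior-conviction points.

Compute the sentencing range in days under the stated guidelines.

Base offense level for trafficking in stolen goods: 14.
§1 applies (level before this adjustment is 14 ≥ 10, so +3): 14 + 3 = 17.
§4 applies: 17 − 2 = 15.
§5 applies: 15 + 2 = 17.
§6 does not apply.
§7 applies: 17 − 1 = 16.
§8 applies (level before this adjustment is 16 ≥ 12, so +2): 16 + 2 = 18.
Final offense level: 18.
Criminal history: 10 prior points → Category C (10).
Level 18 falls in the 15-18 band.
Grid: Level 15-18 × Category C = 1260-1440 days.

1260-1440 days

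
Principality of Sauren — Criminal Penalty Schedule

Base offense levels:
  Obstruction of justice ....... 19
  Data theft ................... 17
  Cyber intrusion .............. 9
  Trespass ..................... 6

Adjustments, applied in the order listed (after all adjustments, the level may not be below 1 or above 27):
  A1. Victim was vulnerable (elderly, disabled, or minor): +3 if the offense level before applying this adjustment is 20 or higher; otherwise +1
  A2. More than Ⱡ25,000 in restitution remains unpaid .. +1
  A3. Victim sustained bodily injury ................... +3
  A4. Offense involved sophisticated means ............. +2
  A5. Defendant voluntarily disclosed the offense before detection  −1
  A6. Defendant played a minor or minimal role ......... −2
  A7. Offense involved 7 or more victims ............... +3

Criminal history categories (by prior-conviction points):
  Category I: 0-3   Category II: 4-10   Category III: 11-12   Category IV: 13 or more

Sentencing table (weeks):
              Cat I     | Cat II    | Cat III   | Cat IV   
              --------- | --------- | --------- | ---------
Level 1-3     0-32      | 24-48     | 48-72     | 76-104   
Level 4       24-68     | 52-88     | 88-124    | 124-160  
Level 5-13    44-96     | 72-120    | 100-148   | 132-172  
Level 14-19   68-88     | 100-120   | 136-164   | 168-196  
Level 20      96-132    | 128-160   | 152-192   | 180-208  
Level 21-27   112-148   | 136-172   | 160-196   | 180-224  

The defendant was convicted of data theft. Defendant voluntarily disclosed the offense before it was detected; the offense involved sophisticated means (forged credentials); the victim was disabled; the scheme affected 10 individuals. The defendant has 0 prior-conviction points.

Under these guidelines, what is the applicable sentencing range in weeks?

112-148 weeks

Base offense level for data theft: 17.
A1 applies (level before this adjustment is 17 < 20, so +1): 17 + 1 = 18.
A4 applies: 18 + 2 = 20.
A5 applies: 20 − 1 = 19.
A6 does not apply.
A7 applies: 19 + 3 = 22.
Final offense level: 22.
Criminal history: 0 prior points → Category I (0-3).
Level 22 falls in the 21-27 band.
Grid: Level 21-27 × Category I = 112-148 weeks.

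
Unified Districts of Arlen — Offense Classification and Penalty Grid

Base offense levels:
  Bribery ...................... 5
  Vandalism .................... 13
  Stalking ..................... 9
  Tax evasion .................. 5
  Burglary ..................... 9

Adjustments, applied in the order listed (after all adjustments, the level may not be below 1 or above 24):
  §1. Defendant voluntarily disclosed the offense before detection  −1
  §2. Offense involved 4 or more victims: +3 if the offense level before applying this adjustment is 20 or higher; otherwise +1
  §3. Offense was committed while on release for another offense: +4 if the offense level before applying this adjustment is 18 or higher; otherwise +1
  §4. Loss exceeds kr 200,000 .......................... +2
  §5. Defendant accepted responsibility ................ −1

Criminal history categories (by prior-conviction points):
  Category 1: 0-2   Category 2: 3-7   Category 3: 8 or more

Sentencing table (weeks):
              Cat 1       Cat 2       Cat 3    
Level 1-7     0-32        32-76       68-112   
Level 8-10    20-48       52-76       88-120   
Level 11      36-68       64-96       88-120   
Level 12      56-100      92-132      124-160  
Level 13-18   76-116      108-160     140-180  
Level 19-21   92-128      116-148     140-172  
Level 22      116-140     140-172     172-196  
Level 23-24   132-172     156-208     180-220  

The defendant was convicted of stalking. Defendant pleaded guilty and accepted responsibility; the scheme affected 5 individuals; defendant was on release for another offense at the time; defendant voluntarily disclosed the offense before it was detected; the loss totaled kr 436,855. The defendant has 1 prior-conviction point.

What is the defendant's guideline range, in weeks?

Base offense level for stalking: 9.
§1 applies: 9 − 1 = 8.
§2 applies (level before this adjustment is 8 < 20, so +1): 8 + 1 = 9.
§3 applies (level before this adjustment is 9 < 18, so +1): 9 + 1 = 10.
§4 applies: 10 + 2 = 12.
§5 applies: 12 − 1 = 11.
Final offense level: 11.
Criminal history: 1 prior point → Category 1 (0-2).
Level 11 falls in the 11 band.
Grid: Level 11 × Category 1 = 36-68 weeks.

36-68 weeks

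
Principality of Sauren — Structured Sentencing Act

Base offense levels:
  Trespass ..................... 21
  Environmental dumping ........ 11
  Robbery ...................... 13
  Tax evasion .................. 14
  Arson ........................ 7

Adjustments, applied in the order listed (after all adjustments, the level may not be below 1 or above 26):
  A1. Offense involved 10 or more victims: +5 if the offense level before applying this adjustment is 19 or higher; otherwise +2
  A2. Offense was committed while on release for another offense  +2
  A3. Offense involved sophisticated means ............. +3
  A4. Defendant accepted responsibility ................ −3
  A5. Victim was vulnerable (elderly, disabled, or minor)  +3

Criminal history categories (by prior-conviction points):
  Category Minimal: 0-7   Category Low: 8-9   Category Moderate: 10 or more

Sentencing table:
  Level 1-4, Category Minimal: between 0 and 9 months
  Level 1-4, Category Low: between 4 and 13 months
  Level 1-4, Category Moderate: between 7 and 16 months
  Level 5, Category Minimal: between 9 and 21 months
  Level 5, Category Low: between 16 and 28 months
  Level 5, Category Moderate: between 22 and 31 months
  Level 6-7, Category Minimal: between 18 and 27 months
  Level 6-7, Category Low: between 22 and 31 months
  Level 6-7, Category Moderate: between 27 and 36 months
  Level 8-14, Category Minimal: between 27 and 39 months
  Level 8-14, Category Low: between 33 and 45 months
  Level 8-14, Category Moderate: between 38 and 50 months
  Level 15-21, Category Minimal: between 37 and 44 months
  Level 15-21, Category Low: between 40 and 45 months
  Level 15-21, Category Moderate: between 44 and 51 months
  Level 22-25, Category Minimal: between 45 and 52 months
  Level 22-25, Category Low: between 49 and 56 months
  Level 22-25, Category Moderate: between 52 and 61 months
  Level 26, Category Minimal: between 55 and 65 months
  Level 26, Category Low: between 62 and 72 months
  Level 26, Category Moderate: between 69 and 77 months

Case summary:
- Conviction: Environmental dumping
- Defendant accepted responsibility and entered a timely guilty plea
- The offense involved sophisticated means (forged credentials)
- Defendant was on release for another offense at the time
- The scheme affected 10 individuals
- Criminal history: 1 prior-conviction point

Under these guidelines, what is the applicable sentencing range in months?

Base offense level for environmental dumping: 11.
A1 applies (level before this adjustment is 11 < 19, so +2): 11 + 2 = 13.
A2 applies: 13 + 2 = 15.
A3 applies: 15 + 3 = 18.
A4 applies: 18 − 3 = 15.
A5 does not apply.
Final offense level: 15.
Criminal history: 1 prior point → Category Minimal (0-7).
Level 15 falls in the 15-21 band.
Grid: Level 15-21 × Category Minimal = 37-44 months.

37-44 months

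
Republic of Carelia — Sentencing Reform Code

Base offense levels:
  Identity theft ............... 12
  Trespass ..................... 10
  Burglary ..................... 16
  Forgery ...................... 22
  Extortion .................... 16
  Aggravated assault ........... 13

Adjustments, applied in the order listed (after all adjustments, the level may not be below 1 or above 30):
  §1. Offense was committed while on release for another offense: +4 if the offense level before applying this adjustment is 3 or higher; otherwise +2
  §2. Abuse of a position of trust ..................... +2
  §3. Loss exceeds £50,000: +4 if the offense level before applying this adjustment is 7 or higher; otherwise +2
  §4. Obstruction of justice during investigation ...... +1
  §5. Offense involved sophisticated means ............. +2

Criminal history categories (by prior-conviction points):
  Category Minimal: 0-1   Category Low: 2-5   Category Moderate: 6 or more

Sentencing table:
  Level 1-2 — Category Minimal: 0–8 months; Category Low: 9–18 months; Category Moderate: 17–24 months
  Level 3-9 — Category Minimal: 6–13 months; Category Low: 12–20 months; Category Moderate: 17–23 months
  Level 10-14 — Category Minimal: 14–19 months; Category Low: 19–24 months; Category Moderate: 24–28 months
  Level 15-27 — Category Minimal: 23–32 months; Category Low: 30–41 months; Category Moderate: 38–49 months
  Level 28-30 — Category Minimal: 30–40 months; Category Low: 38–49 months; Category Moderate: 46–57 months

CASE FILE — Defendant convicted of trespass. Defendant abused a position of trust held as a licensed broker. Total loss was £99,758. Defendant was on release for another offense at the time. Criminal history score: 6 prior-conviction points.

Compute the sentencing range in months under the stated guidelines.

38-49 months

Base offense level for trespass: 10.
§1 applies (level before this adjustment is 10 ≥ 3, so +4): 10 + 4 = 14.
§2 applies: 14 + 2 = 16.
§3 applies (level before this adjustment is 16 ≥ 7, so +4): 16 + 4 = 20.
§5 does not apply.
Final offense level: 20.
Criminal history: 6 prior points → Category Moderate (6+).
Level 20 falls in the 15-27 band.
Grid: Level 15-27 × Category Moderate = 38-49 months.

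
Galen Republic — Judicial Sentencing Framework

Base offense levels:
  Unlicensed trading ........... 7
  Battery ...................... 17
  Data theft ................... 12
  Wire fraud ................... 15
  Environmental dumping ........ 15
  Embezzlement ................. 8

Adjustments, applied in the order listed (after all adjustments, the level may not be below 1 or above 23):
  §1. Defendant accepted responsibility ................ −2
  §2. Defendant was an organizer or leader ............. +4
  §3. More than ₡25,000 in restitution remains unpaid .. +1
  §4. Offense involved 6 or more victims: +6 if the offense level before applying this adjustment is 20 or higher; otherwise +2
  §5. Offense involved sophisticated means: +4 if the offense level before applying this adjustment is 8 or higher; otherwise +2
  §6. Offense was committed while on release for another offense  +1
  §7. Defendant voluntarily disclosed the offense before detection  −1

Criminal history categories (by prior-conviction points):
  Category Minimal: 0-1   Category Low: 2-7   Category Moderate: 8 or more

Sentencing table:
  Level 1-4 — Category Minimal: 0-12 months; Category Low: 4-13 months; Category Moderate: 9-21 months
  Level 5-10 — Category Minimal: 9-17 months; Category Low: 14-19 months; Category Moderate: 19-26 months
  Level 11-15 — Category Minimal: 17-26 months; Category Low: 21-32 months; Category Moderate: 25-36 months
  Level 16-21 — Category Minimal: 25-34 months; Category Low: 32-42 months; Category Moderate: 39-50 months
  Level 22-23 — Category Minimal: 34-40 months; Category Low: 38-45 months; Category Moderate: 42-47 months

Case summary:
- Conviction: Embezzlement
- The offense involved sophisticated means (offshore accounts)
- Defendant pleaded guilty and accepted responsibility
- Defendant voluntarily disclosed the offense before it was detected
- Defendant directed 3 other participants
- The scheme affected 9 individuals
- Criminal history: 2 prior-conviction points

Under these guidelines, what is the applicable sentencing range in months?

Base offense level for embezzlement: 8.
§1 applies: 8 − 2 = 6.
§2 applies: 6 + 4 = 10.
§3 does not apply.
§4 applies (level before this adjustment is 10 < 20, so +2): 10 + 2 = 12.
§5 applies (level before this adjustment is 12 ≥ 8, so +4): 12 + 4 = 16.
§6 does not apply.
§7 applies: 16 − 1 = 15.
Final offense level: 15.
Criminal history: 2 prior points → Category Low (2-7).
Level 15 falls in the 11-15 band.
Grid: Level 11-15 × Category Low = 21-32 months.

21-32 months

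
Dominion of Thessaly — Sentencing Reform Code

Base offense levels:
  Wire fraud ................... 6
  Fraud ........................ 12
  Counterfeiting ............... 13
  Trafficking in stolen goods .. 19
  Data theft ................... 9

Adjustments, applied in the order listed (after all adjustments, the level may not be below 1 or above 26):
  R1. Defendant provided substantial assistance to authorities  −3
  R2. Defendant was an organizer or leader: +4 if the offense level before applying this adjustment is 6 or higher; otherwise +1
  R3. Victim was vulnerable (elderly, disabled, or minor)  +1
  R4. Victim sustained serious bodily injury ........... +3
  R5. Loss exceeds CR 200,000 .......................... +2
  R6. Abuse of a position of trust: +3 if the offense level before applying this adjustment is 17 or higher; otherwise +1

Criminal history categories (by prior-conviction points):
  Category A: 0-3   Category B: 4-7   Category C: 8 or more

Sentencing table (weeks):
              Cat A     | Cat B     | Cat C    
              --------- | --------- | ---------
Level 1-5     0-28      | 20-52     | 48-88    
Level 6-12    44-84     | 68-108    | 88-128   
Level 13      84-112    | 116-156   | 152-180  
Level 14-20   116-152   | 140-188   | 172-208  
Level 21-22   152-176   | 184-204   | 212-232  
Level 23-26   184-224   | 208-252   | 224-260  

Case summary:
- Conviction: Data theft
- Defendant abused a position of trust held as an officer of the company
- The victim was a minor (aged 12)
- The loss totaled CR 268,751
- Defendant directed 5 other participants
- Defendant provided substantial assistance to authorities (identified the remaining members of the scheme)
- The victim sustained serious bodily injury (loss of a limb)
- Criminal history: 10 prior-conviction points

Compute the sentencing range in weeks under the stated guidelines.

172-208 weeks

Base offense level for data theft: 9.
R1 applies: 9 − 3 = 6.
R2 applies (level before this adjustment is 6 ≥ 6, so +4): 6 + 4 = 10.
R3 applies: 10 + 1 = 11.
R4 applies: 11 + 3 = 14.
R5 applies: 14 + 2 = 16.
R6 applies (level before this adjustment is 16 < 17, so +1): 16 + 1 = 17.
Final offense level: 17.
Criminal history: 10 prior points → Category C (8+).
Level 17 falls in the 14-20 band.
Grid: Level 14-20 × Category C = 172-208 weeks.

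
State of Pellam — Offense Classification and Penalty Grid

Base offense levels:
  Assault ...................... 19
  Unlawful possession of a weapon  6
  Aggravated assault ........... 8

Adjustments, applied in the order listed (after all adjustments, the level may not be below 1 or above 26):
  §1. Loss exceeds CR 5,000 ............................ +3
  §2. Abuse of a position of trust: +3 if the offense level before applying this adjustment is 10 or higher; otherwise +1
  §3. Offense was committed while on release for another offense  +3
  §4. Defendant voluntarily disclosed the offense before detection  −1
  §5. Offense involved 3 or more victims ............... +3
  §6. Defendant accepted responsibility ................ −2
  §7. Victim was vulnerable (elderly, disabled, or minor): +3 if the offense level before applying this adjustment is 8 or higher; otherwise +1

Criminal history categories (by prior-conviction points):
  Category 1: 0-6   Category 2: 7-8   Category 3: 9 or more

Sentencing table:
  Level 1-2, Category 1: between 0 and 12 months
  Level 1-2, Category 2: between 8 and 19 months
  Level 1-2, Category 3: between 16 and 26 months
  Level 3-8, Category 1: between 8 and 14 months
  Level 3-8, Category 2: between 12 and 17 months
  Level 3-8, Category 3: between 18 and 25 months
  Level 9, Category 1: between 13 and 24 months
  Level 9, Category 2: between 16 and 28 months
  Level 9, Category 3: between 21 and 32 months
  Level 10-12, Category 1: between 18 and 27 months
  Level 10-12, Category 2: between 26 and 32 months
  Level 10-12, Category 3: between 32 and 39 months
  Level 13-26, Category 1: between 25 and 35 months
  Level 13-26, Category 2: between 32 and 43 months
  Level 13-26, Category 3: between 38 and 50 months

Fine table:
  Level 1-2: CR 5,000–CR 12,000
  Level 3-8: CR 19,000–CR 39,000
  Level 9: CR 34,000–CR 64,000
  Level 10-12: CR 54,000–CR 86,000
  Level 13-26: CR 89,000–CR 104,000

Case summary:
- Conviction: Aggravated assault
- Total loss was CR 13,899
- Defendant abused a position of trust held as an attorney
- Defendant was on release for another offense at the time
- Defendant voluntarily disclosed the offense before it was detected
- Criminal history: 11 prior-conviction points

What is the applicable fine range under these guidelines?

CR 89,000–CR 104,000

Base offense level for aggravated assault: 8.
§1 applies: 8 + 3 = 11.
§2 applies (level before this adjustment is 11 ≥ 10, so +3): 11 + 3 = 14.
§3 applies: 14 + 3 = 17.
§4 applies: 17 − 1 = 16.
Final offense level: 16.
Level 16 falls in the 13-26 band.
Fine table: Level 13-26 → CR 89,000–CR 104,000.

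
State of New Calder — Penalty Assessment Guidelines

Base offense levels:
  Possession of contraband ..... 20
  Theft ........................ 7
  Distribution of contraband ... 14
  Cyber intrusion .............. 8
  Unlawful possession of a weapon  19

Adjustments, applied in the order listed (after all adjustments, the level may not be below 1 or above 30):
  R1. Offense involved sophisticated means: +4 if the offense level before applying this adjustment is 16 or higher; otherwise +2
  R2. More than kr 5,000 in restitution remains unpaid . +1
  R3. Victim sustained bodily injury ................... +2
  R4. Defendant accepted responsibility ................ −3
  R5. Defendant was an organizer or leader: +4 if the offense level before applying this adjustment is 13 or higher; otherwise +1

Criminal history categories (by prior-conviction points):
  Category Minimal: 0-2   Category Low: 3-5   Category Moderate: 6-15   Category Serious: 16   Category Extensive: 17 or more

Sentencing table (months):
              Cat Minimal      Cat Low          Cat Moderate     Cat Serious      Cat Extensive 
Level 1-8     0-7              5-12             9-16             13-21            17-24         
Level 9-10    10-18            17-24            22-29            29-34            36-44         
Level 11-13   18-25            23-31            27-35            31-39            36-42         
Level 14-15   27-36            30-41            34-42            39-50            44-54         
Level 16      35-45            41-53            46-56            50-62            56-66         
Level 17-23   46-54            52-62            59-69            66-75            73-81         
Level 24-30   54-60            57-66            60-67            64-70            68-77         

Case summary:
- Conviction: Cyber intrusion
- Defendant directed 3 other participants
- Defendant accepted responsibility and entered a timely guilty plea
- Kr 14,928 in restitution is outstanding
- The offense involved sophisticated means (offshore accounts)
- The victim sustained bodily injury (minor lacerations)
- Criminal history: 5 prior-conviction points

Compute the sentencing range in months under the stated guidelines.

Base offense level for cyber intrusion: 8.
R1 applies (level before this adjustment is 8 < 16, so +2): 8 + 2 = 10.
R2 applies: 10 + 1 = 11.
R3 applies: 11 + 2 = 13.
R4 applies: 13 − 3 = 10.
R5 applies (level before this adjustment is 10 < 13, so +1): 10 + 1 = 11.
Final offense level: 11.
Criminal history: 5 prior points → Category Low (3-5).
Level 11 falls in the 11-13 band.
Grid: Level 11-13 × Category Low = 23-31 months.

23-31 months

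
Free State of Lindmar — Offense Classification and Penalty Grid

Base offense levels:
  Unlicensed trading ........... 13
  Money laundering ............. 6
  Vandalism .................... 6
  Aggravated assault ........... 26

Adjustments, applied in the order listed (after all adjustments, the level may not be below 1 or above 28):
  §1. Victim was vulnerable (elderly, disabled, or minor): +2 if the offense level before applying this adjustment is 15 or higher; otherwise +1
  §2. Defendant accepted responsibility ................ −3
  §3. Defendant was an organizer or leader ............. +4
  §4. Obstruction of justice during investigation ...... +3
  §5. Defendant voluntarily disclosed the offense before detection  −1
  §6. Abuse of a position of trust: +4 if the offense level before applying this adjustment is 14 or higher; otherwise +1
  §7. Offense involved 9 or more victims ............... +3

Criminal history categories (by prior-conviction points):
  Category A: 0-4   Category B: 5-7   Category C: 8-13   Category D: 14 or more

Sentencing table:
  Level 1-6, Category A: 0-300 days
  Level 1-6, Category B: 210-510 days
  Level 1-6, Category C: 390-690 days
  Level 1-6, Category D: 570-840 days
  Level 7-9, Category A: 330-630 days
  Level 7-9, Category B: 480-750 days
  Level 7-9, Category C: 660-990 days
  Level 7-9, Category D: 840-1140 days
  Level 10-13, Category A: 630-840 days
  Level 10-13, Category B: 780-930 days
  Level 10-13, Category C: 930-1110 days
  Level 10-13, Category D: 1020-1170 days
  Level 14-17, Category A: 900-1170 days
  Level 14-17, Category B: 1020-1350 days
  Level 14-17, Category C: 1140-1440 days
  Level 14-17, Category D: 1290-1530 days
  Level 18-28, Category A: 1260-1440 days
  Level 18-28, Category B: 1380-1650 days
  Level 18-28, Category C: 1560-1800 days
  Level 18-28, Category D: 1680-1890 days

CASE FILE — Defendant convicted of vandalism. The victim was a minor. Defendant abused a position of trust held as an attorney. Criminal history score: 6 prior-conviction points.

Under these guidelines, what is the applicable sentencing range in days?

480-750 days

Base offense level for vandalism: 6.
§1 applies (level before this adjustment is 6 < 15, so +1): 6 + 1 = 7.
§2 does not apply.
§3 does not apply.
§6 applies (level before this adjustment is 7 < 14, so +1): 7 + 1 = 8.
Final offense level: 8.
Criminal history: 6 prior points → Category B (5-7).
Level 8 falls in the 7-9 band.
Grid: Level 7-9 × Category B = 480-750 days.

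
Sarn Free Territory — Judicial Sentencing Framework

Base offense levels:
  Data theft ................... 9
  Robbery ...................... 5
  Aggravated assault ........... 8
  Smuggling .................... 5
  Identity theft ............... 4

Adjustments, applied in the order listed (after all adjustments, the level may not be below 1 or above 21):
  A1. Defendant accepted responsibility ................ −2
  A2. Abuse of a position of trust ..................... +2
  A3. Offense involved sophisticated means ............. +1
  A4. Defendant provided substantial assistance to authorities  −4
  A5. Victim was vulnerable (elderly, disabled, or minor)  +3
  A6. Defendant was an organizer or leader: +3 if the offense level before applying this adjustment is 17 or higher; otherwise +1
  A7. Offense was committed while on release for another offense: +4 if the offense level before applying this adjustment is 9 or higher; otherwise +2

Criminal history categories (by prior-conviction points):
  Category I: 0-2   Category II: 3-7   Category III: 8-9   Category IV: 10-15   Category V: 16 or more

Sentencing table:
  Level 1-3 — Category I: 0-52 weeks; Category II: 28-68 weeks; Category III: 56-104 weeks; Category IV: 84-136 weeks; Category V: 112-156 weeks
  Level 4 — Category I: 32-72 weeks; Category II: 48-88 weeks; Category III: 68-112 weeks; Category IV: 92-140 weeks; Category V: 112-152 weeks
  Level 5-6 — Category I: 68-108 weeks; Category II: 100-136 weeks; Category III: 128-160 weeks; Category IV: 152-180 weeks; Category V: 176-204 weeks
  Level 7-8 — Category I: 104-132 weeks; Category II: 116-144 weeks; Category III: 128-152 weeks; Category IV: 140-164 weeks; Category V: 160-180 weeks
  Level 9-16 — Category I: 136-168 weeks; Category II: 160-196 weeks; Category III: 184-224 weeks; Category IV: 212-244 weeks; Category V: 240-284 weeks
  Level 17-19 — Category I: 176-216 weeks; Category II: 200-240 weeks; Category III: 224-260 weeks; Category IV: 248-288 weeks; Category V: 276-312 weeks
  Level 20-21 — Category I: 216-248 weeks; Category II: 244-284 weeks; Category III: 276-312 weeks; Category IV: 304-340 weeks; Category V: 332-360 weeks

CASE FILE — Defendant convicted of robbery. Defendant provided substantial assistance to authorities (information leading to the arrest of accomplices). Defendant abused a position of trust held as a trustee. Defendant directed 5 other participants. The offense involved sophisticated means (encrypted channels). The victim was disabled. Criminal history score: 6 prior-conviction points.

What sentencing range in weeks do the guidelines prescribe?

116-144 weeks

Base offense level for robbery: 5.
A1 does not apply.
A2 applies: 5 + 2 = 7.
A3 applies: 7 + 1 = 8.
A4 applies: 8 − 4 = 4.
A5 applies: 4 + 3 = 7.
A6 applies (level before this adjustment is 7 < 17, so +1): 7 + 1 = 8.
A7 does not apply.
Final offense level: 8.
Criminal history: 6 prior points → Category II (3-7).
Level 8 falls in the 7-8 band.
Grid: Level 7-8 × Category II = 116-144 weeks.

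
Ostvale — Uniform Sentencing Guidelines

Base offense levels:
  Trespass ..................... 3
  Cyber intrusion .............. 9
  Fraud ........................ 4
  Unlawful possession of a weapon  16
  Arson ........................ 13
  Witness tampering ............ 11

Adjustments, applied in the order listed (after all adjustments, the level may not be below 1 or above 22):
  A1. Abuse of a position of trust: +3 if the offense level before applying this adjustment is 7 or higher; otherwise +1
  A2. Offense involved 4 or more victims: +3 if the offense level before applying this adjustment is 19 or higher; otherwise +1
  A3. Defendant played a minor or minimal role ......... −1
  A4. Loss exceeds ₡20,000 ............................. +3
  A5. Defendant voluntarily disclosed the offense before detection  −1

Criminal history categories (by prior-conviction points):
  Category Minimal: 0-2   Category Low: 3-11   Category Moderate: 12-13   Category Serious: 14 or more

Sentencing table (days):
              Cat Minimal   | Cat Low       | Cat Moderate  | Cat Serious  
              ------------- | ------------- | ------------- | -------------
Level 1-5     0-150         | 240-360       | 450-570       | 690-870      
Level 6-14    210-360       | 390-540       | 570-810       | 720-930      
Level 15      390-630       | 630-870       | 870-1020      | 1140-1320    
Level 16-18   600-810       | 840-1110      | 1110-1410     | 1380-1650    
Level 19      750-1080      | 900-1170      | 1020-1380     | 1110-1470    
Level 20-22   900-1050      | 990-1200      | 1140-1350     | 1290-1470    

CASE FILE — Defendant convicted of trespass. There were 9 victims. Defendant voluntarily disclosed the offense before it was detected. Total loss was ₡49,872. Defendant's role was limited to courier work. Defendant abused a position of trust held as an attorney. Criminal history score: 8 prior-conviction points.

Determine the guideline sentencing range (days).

390-540 days

Base offense level for trespass: 3.
A1 applies (level before this adjustment is 3 < 7, so +1): 3 + 1 = 4.
A2 applies (level before this adjustment is 4 < 19, so +1): 4 + 1 = 5.
A3 applies: 5 − 1 = 4.
A4 applies: 4 + 3 = 7.
A5 applies: 7 − 1 = 6.
Final offense level: 6.
Criminal history: 8 prior points → Category Low (3-11).
Level 6 falls in the 6-14 band.
Grid: Level 6-14 × Category Low = 390-540 days.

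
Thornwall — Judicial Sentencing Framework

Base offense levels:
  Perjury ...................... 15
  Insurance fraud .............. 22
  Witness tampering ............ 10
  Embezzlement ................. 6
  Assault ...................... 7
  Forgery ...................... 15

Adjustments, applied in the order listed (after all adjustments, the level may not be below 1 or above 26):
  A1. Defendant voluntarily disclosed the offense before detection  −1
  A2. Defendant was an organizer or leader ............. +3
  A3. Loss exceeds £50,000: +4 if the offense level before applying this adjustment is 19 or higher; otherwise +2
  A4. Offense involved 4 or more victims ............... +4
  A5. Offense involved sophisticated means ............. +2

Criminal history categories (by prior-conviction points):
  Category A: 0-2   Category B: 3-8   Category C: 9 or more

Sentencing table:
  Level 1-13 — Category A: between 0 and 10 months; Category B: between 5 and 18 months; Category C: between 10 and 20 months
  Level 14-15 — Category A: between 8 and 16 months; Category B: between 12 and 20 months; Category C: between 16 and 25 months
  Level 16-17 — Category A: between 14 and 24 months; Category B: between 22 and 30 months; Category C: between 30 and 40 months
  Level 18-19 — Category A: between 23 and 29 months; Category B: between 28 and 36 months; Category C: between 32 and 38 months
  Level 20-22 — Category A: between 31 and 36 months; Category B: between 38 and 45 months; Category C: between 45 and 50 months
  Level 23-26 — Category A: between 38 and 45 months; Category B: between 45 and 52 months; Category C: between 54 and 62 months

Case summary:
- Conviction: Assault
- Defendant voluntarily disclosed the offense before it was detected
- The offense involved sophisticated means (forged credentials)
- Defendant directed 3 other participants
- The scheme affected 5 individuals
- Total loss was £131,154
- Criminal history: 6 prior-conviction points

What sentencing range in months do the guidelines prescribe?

22-30 months

Base offense level for assault: 7.
A1 applies: 7 − 1 = 6.
A2 applies: 6 + 3 = 9.
A3 applies (level before this adjustment is 9 < 19, so +2): 9 + 2 = 11.
A4 applies: 11 + 4 = 15.
A5 applies: 15 + 2 = 17.
Final offense level: 17.
Criminal history: 6 prior points → Category B (3-8).
Level 17 falls in the 16-17 band.
Grid: Level 16-17 × Category B = 22-30 months.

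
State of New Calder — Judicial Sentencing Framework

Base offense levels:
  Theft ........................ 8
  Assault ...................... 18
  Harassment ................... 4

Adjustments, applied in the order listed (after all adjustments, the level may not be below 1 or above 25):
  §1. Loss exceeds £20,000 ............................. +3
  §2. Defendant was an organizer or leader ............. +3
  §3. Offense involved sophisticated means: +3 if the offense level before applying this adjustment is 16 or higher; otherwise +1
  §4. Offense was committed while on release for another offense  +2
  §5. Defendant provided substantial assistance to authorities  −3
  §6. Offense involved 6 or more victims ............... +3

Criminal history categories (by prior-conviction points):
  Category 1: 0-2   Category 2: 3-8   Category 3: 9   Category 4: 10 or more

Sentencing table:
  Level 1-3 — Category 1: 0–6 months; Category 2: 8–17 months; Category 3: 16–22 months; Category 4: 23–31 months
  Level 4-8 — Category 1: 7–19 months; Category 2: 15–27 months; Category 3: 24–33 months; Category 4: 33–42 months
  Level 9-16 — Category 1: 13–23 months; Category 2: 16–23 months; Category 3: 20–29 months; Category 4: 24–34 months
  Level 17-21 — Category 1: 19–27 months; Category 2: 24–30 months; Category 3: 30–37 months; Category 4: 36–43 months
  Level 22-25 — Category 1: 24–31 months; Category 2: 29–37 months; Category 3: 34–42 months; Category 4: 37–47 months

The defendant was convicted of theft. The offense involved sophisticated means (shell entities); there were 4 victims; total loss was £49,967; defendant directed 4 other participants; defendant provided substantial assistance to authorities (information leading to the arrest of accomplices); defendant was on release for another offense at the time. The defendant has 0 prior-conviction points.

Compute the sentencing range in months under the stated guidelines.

13-23 months

Base offense level for theft: 8.
§1 applies: 8 + 3 = 11.
§2 applies: 11 + 3 = 14.
§3 applies (level before this adjustment is 14 < 16, so +1): 14 + 1 = 15.
§4 applies: 15 + 2 = 17.
§5 applies: 17 − 3 = 14.
§6 does not apply.
Final offense level: 14.
Criminal history: 0 prior points → Category 1 (0-2).
Level 14 falls in the 9-16 band.
Grid: Level 9-16 × Category 1 = 13-23 months.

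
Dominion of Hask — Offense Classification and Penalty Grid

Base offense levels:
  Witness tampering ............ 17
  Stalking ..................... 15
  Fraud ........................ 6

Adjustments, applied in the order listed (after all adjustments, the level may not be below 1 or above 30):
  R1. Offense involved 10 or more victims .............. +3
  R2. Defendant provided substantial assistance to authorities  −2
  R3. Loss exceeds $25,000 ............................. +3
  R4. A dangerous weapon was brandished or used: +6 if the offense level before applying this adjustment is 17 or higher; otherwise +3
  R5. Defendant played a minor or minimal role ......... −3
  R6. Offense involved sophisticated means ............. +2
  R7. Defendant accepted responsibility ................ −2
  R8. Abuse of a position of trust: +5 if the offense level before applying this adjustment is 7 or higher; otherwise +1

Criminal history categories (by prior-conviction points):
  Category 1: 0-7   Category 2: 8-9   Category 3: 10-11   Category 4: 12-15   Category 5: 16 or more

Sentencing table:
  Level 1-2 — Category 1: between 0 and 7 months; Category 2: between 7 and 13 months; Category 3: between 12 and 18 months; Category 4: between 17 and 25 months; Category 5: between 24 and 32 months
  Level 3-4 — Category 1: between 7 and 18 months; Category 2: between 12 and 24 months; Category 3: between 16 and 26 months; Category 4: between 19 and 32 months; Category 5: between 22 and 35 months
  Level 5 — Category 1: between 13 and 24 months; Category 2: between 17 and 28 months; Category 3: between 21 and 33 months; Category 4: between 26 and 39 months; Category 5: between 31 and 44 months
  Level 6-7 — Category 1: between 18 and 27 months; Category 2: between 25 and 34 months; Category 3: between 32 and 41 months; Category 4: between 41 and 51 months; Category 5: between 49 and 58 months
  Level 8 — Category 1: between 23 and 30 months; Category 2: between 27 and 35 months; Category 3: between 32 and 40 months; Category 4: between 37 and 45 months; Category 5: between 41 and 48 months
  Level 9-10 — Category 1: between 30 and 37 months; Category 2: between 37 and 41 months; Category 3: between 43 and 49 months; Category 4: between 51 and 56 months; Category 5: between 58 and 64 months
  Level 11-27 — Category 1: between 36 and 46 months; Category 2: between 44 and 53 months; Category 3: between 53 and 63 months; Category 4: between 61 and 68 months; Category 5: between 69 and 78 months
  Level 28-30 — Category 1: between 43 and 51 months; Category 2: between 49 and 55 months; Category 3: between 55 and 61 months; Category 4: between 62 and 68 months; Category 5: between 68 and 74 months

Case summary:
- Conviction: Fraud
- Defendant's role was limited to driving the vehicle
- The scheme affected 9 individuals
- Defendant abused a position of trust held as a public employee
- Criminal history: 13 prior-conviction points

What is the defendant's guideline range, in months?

Base offense level for fraud: 6.
R1 does not apply.
R2 does not apply.
R5 applies: 6 − 3 = 3.
R8 applies (level before this adjustment is 3 < 7, so +1): 3 + 1 = 4.
Final offense level: 4.
Criminal history: 13 prior points → Category 4 (12-15).
Level 4 falls in the 3-4 band.
Grid: Level 3-4 × Category 4 = 19-32 months.

19-32 months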